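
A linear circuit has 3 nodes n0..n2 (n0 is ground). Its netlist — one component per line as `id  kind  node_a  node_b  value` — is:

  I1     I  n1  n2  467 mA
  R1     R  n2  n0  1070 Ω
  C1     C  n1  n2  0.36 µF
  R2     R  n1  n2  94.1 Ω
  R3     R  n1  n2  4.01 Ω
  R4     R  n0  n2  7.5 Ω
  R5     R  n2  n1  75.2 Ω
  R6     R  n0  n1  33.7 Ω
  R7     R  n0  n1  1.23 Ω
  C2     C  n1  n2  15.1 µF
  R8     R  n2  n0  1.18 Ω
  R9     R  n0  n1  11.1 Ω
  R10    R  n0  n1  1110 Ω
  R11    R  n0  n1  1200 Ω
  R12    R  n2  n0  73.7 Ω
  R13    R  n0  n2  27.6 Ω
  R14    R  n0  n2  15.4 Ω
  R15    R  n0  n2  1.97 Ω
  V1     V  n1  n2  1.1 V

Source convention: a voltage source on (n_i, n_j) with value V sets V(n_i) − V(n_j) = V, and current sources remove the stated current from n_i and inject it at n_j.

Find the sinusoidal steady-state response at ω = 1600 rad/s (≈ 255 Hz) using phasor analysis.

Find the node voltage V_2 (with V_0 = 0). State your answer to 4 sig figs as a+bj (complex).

-0.4049+0.000j V

Apply KCL at each of the 2 non-ground nodes and solve the resulting linear system.
Node n1: branches {I1, C1, R2, R3, R5, R6, R7, C2, R9, R10, R11, V1} → V_1 = 0.6951+0.000j
Node n2: branches {I1, R1, C1, R2, R3, R4, R5, C2, R8, R12, R13, R14, R15, V1} → V_2 = -0.4049+0.000j
Source currents: i(V1)=-1.417-0.02721j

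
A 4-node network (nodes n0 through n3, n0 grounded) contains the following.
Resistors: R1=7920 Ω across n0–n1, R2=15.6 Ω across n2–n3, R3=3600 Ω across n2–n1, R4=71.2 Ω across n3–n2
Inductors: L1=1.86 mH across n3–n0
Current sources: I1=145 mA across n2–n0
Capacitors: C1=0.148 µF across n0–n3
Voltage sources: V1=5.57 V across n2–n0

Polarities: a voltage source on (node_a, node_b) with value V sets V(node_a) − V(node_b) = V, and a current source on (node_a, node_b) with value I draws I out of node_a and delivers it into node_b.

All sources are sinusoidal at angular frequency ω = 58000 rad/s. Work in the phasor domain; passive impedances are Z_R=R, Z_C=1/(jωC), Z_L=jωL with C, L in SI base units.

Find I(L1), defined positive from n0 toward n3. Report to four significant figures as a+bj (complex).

-0.0004529+0.05163j A

Element admittances at ω=58000 rad/s:
  Y(R1) = 0.0001263+0.000j S between n0,n1
  Y(R2) = 0.06410+0.000j S between n2,n3
  Y(L1) = 0.000-0.009270j S between n3,n0
  Y(R3) = 0.0002778+0.000j S between n2,n1
  I1: injects 0.145 A into n0 (from n2)
  Y(R4) = 0.01404+0.000j S between n3,n2
  Y(C1) = 0.000+0.008584j S between n0,n3
  V1: constraint V(n2)−V(n0) = 5.57
Assemble and solve the 4×4 MNA system:
  V(n1)=3.829+0.000j  V(n2)=5.570+0.000j  V(n3)=5.570+0.04886j
  i(V1)=-0.1455+0.003818j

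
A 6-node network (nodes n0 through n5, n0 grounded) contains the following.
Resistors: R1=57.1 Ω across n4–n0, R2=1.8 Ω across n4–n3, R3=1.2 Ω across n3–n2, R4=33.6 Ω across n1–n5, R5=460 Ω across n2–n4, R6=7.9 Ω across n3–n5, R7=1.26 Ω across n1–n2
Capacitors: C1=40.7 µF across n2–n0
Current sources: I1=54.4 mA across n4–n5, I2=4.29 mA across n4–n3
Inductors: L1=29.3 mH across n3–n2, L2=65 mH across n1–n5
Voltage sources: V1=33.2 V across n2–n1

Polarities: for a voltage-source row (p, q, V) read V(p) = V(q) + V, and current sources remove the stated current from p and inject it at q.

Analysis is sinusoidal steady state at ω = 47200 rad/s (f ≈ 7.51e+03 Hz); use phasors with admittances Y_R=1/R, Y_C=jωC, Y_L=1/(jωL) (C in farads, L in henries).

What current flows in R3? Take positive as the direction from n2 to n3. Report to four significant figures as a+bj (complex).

0.7686-0.006156j A

MNA unknowns: 5 node voltages V₁..V_5 plus 1 source current (V1)
R1: Y=0.01751+0.000j on G[4,0]
C1: Y=0.000+1.921j on G[2,0]
R2: Y=0.5556+0.000j on G[4,3]
I1: z[4]−=0.0544, z[5]+=0.0544
R3: Y=0.8333+0.000j on G[3,2]
R4: Y=0.02976+0.000j on G[1,5]
R5: Y=0.002174+0.000j on G[2,4]
L1: Y=0.000-0.0007231j on G[3,2]
I2: z[4]−=0.00429, z[3]+=0.00429
R6: Y=0.1266+0.000j on G[3,5]
L2: Y=0.000-0.0003259j on G[1,5]
R7: Y=0.7937+0.000j on G[1,2]
V1: row V2−V1=33.2, i_V1 at 2,1
solve → V1=-33.20-0.009051j, V2=1.496e-05-0.009051j, V3=-0.9223-0.001663j, V4=-0.9928-0.001641j, V5=-6.719+0.05214j
aux → i_V1=-27.14+0.006810j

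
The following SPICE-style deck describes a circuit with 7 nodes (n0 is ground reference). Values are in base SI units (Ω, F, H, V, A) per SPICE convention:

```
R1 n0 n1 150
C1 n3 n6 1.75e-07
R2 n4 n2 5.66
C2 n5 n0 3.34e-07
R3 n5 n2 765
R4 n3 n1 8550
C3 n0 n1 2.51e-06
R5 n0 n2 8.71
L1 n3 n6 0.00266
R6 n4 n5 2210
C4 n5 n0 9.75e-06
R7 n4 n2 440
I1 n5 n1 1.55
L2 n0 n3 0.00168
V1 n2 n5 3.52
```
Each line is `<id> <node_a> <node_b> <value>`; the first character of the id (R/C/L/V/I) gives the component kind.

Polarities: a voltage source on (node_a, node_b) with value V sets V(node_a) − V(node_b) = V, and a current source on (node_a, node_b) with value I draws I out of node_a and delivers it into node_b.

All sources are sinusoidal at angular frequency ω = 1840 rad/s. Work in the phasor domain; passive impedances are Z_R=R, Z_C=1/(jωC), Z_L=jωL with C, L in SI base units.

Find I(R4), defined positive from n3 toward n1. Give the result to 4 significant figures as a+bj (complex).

Element admittances at ω=1840 rad/s:
  Y(R1) = 0.006667+0.000j S between n0,n1
  Y(C1) = 0.000+0.0003220j S between n3,n6
  Y(R2) = 0.1767+0.000j S between n4,n2
  Y(C2) = 0.000+0.0006146j S between n5,n0
  Y(R3) = 0.001307+0.000j S between n5,n2
  Y(R4) = 0.0001170+0.000j S between n3,n1
  Y(C3) = 0.000+0.004618j S between n0,n1
  Y(R5) = 0.1148+0.000j S between n0,n2
  Y(L1) = 0.000-0.2043j S between n3,n6
  Y(R6) = 0.0004525+0.000j S between n4,n5
  Y(C4) = 0.000+0.01794j S between n5,n0
  Y(R7) = 0.002273+0.000j S between n4,n2
  I1: injects 1.55 A into n1 (from n5)
  Y(L2) = 0.000-0.3235j S between n0,n3
  V1: constraint V(n2)−V(n5) = 3.52
Assemble and solve the 7×7 MNA system:
  V(n1)=156.1-106.3j  V(n2)=-13.07+2.681j  V(n3)=0.03845+0.05643j  V(n4)=-13.08+2.681j  V(n5)=-16.59+2.681j  V(n6)=0.03845+0.05643j
  i(V1)=1.494-0.3078j

-0.01826+0.01244j A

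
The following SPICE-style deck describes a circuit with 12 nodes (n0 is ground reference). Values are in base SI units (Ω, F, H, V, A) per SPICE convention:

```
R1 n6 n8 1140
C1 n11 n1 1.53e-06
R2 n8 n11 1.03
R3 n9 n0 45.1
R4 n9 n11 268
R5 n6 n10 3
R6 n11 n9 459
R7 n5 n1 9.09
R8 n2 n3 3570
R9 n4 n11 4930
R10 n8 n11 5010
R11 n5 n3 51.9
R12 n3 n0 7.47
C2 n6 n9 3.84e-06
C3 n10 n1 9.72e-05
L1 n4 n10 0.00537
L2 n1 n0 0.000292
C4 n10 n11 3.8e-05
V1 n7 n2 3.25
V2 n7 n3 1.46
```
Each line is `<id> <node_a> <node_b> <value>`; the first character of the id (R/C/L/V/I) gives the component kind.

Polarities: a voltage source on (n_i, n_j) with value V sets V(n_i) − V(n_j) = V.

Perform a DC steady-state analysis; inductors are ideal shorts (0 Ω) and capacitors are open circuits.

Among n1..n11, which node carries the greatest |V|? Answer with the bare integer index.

MNA unknowns: 11 node voltages V₁..V_11 plus 4 source currents (L1, L2, V1, V2)
R1: Y=0.0008772 on G[6,8]
C1: Y=0.000 on G[11,1]
R2: Y=0.9709 on G[8,11]
R3: Y=0.02217 on G[9,0]
R4: Y=0.003731 on G[9,11]
R5: Y=0.3333 on G[6,10]
R6: Y=0.002179 on G[11,9]
R7: Y=0.1100 on G[5,1]
R8: Y=0.0002801 on G[2,3]
R9: Y=0.0002028 on G[4,11]
R10: Y=0.0001996 on G[8,11]
R11: Y=0.01927 on G[5,3]
R12: Y=0.1339 on G[3,0]
C2: Y=0.000 on G[6,9]
C3: Y=0.000 on G[10,1]
L1: row V4−V10=0, i_L1 at 4,10
L2: row V1−V0=0, i_L2 at 1,0
C4: Y=0.000 on G[10,11]
V1: row V7−V2=3.25, i_V1 at 7,2
V2: row V7−V3=1.46, i_V2 at 7,3
solve → V1=0.000, V2=-1.790, V3=0.000, V4=0.000, V5=0.000, V6=0.000, V7=1.460, V8=0.000, V9=0.000, V10=0.000, V11=0.000
aux → i_L1=0.000, i_L2=0.000, i_V1=-0.0005014, i_V2=0.0005014

2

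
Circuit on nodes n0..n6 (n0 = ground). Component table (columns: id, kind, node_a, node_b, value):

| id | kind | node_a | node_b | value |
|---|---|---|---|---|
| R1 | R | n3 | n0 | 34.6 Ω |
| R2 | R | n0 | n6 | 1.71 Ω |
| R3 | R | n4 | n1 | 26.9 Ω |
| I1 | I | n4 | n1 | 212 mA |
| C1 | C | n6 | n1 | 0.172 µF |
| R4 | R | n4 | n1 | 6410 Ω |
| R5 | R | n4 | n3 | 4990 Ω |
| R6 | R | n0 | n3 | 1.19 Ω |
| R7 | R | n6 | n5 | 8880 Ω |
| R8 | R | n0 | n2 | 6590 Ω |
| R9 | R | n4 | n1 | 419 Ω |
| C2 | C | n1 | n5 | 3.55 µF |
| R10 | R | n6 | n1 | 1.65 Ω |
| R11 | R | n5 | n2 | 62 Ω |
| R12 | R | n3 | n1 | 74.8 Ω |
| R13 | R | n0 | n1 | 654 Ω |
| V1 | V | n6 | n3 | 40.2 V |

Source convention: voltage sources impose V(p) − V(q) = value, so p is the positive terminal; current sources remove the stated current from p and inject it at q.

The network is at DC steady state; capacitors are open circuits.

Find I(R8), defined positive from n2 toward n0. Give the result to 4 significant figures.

0.001546 A

MNA unknowns: 6 node voltages V₁..V_6 plus 1 source current (V1)
R1: Y=0.02890 on G[3,0]
R2: Y=0.5848 on G[0,6]
R3: Y=0.03717 on G[4,1]
I1: z[4]−=0.212, z[1]+=0.212
C1: Y=0.000 on G[6,1]
R4: Y=0.0001560 on G[4,1]
R5: Y=0.0002004 on G[4,3]
R6: Y=0.8403 on G[0,3]
R7: Y=0.0001126 on G[6,5]
R8: Y=0.0001517 on G[0,2]
R9: Y=0.002387 on G[4,1]
C2: Y=0.000 on G[1,5]
R10: Y=0.6061 on G[6,1]
R11: Y=0.01613 on G[5,2]
R12: Y=0.01337 on G[3,1]
R13: Y=0.001529 on G[0,1]
V1: row V6−V3=40.2, i_V1 at 6,3
solve → V1=23.07, V2=10.19, V3=-16.19, V4=17.56, V5=10.28, V6=24.01
aux → i_V1=-14.61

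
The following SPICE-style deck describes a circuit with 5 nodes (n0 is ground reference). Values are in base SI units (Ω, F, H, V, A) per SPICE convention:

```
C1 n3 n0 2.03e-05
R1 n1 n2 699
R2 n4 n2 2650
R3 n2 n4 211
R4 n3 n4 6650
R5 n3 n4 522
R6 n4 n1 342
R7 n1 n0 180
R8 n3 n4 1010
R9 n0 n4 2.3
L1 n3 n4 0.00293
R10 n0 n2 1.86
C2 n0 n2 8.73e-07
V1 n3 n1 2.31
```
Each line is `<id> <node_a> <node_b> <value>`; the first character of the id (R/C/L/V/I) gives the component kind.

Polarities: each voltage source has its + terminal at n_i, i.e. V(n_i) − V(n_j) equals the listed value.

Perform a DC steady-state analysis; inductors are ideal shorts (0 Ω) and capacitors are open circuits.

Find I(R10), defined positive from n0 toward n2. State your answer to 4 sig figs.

0.003032 A

MNA unknowns: 4 node voltages V₁..V_4 plus 2 source currents (L1, V1)
C1: Y=0.000 on G[3,0]
R1: Y=0.001431 on G[1,2]
R2: Y=0.0003774 on G[4,2]
R3: Y=0.004739 on G[2,4]
R4: Y=0.0001504 on G[3,4]
R5: Y=0.001916 on G[3,4]
R6: Y=0.002924 on G[4,1]
R7: Y=0.005556 on G[1,0]
R8: Y=0.0009901 on G[3,4]
R9: Y=0.4348 on G[0,4]
L1: row V3−V4=0, i_L1 at 3,4
R10: Y=0.5376 on G[0,2]
C2: Y=0.000 on G[0,2]
V1: row V3−V1=2.31, i_V1 at 3,1
solve → V1=-2.274, V2=-0.005639, V3=0.03603, V4=0.03603
aux → i_L1=0.02263, i_V1=-0.02263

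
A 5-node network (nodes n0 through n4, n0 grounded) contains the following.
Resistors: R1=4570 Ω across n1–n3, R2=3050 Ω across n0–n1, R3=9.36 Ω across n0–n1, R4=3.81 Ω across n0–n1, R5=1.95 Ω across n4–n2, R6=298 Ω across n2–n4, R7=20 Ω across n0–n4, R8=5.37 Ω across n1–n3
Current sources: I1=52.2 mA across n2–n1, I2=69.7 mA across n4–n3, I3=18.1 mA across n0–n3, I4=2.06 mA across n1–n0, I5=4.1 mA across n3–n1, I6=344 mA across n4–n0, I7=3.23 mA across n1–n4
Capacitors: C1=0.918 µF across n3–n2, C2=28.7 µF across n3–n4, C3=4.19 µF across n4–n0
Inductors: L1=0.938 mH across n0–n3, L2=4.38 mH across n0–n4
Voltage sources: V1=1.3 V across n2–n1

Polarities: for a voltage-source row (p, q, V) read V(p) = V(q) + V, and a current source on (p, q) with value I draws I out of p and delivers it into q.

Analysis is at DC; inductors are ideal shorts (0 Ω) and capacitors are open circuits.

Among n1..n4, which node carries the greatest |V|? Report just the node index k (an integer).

Apply KCL at each of the 4 non-ground nodes and solve the resulting linear system.
Node n1: branches {R1, I1, R2, I4, I5, R3, R4, I7, R8, V1} → V_1 = -0.6269
Node n2: branches {I1, C1, R5, R6, V1} → V_2 = 0.6731
Node n3: branches {R1, I2, C1, I3, L1, I5, C2, R8} → V_3 = 0.000
Node n4: branches {I2, L2, I6, R5, C2, C3, R6, R7, I7} → V_4 = 0.000
Source currents: i(L1)=0.03318, i(L2)=0.06304, i(V1)=-0.3996

2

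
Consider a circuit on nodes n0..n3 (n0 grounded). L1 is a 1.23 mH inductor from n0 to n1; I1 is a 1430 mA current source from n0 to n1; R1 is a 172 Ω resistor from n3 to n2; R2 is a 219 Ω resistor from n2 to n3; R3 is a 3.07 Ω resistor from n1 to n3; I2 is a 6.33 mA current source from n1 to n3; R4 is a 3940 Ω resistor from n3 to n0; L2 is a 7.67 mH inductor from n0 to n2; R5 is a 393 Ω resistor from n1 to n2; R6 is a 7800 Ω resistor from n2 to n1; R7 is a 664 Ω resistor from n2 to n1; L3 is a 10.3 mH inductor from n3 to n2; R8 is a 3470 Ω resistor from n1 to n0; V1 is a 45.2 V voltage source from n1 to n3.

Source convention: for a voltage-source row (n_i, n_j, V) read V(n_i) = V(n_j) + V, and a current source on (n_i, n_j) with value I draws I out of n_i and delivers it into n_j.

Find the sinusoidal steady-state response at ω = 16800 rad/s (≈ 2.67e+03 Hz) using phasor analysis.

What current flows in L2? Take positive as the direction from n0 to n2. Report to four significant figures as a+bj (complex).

MNA unknowns: 3 node voltages V₁..V_3 plus 1 source current (V1)
L1: Y=0.000-0.04839j on G[0,1]
I1: z[0]−=1.43, z[1]+=1.43
R1: Y=0.005814+0.000j on G[3,2]
R2: Y=0.004566+0.000j on G[2,3]
R3: Y=0.3257+0.000j on G[1,3]
I2: z[1]−=0.00633, z[3]+=0.00633
R4: Y=0.0002538+0.000j on G[3,0]
L2: Y=0.000-0.007761j on G[0,2]
R5: Y=0.002545+0.000j on G[1,2]
R6: Y=0.0001282+0.000j on G[2,1]
R7: Y=0.001506+0.000j on G[2,1]
L3: Y=0.000-0.005779j on G[3,2]
R8: Y=0.0002882+0.000j on G[1,0]
V1: row V1−V3=45.2, i_V1 at 1,3
solve → V1=5.157+27.31j, V2=-30.25+15.08j, V3=-40.04+27.31j
aux → i_V1=-14.77+0.1905j

-0.1170-0.2347j A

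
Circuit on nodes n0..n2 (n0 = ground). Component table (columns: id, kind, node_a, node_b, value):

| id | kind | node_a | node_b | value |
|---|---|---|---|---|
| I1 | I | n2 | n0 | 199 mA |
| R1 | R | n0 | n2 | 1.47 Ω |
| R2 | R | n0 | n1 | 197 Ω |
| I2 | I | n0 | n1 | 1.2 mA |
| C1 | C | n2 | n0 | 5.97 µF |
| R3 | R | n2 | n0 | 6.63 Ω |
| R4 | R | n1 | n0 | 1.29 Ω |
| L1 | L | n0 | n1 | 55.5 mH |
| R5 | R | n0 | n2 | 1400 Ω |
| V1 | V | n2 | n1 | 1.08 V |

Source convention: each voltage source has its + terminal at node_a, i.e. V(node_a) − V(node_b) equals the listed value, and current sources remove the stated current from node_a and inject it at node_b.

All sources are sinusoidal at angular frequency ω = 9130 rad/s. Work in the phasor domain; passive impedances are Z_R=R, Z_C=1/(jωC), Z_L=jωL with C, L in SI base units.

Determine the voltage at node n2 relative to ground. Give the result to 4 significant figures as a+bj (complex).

0.3996-0.01434j V

MNA unknowns: 2 node voltages V₁..V_2 plus 1 source current (V1)
I1: z[2]−=0.199, z[0]+=0.199
R1: Y=0.6803+0.000j on G[0,2]
R2: Y=0.005076+0.000j on G[0,1]
I2: z[0]−=0.0012, z[1]+=0.0012
C1: Y=0.000+0.05451j on G[2,0]
R3: Y=0.1508+0.000j on G[2,0]
R4: Y=0.7752+0.000j on G[1,0]
L1: Y=0.000-0.001973j on G[0,1]
R5: Y=0.0007143+0.000j on G[0,2]
V1: row V2−V1=1.08, i_V1 at 2,1
solve → V1=-0.6804-0.01434j, V2=0.3996-0.01434j
aux → i_V1=-0.5321-0.009848j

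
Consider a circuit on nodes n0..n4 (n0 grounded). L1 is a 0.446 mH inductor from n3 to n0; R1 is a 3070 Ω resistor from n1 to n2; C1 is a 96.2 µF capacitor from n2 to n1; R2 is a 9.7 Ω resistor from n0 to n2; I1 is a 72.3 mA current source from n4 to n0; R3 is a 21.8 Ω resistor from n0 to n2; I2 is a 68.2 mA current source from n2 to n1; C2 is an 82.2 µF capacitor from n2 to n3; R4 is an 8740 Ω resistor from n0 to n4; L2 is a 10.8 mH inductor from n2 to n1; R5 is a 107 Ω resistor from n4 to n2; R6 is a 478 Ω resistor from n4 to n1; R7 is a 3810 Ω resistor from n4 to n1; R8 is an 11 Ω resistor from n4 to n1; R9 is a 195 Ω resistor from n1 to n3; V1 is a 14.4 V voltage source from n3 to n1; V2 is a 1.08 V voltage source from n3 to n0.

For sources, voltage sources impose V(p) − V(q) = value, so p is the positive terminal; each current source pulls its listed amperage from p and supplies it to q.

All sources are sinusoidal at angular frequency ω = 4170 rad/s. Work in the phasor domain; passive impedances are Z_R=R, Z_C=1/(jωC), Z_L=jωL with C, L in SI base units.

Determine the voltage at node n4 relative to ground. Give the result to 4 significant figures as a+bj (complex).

-13.36-0.09991j V

Element admittances at ω=4170 rad/s:
  Y(L1) = 0.000-0.5377j S between n3,n0
  Y(R1) = 0.0003257+0.000j S between n1,n2
  Y(C1) = 0.000+0.4012j S between n2,n1
  Y(R2) = 0.1031+0.000j S between n0,n2
  I1: injects 0.0723 A into n0 (from n4)
  Y(R3) = 0.04587+0.000j S between n0,n2
  I2: injects 0.0682 A into n1 (from n2)
  Y(C2) = 0.000+0.3428j S between n2,n3
  Y(R4) = 0.0001144+0.000j S between n0,n4
  Y(L2) = 0.000-0.02220j S between n2,n1
  Y(R5) = 0.009346+0.000j S between n4,n2
  Y(R6) = 0.002092+0.000j S between n4,n1
  Y(R7) = 0.0002625+0.000j S between n4,n1
  Y(R8) = 0.09091+0.000j S between n4,n1
  Y(R9) = 0.005128+0.000j S between n1,n3
  V1: constraint V(n3)−V(n1) = 14.4
  V2: constraint V(n3)−V(n0) = 1.08
Assemble and solve the 6×6 MNA system:
  V(n1)=-13.32+0.000j  V(n2)=-6.241-1.098j  V(n3)=1.080+0.000j  V(n4)=-13.36-0.09991j
  i(V1)=-0.5563-2.673j  i(V2)=0.8589+0.7443j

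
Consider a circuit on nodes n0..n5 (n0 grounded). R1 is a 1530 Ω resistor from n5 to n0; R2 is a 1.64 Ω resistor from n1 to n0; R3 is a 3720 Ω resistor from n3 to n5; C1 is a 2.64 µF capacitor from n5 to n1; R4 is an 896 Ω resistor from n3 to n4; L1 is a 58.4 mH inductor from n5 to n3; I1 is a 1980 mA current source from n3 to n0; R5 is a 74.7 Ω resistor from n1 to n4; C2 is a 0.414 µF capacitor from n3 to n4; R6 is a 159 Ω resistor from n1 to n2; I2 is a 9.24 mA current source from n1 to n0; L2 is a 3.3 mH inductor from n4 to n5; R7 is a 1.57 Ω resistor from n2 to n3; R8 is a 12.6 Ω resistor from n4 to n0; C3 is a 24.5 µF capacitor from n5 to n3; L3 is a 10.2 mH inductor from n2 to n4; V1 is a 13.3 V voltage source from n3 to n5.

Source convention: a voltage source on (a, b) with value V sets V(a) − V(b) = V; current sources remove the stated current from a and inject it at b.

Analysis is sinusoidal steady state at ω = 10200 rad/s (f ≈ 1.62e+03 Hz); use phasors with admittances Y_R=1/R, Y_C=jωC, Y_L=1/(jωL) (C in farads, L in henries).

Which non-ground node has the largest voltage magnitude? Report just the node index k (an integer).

5

MNA unknowns: 5 node voltages V₁..V_5 plus 1 source current (V1)
R1: Y=0.0006536+0.000j on G[5,0]
R2: Y=0.6098+0.000j on G[1,0]
R3: Y=0.0002688+0.000j on G[3,5]
C1: Y=0.000+0.02693j on G[5,1]
R4: Y=0.001116+0.000j on G[3,4]
L1: Y=0.000-0.001679j on G[5,3]
I1: z[3]−=1.98, z[0]+=1.98
R5: Y=0.01339+0.000j on G[1,4]
C2: Y=0.000+0.004223j on G[3,4]
R6: Y=0.006289+0.000j on G[1,2]
I2: z[1]−=0.00924, z[0]+=0.00924
L2: Y=0.000-0.02971j on G[4,5]
R7: Y=0.6369+0.000j on G[2,3]
R8: Y=0.07937+0.000j on G[4,0]
C3: Y=0.000+0.2499j on G[5,3]
L3: Y=0.000-0.009612j on G[2,4]
V1: row V3−V5=13.3, i_V1 at 3,5
solve → V1=-0.7946-3.878j, V2=-87.70-16.07j, V3=-89.25-15.14j, V4=-18.12+29.92j, V5=-102.6-15.14j
aux → i_V1=-1.106-3.543j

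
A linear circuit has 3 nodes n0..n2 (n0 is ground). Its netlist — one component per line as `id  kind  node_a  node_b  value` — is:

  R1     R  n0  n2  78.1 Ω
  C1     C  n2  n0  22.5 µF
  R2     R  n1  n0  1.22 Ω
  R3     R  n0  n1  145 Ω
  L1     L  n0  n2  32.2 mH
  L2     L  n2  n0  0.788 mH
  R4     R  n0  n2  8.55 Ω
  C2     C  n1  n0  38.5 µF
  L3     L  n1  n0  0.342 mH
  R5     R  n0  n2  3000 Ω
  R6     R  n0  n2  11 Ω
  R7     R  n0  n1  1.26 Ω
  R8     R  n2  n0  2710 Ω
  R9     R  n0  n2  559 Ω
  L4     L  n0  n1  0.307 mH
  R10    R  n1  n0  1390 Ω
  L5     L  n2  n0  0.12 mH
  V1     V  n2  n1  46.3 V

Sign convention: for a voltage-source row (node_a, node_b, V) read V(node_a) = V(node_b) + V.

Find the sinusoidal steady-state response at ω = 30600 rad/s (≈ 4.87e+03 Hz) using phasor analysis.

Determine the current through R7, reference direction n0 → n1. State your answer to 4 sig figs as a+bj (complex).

MNA unknowns: 2 node voltages V₁..V_2 plus 1 source current (V1)
R1: Y=0.01280+0.000j on G[0,2]
C1: Y=0.000+0.6885j on G[2,0]
R2: Y=0.8197+0.000j on G[1,0]
R3: Y=0.006897+0.000j on G[0,1]
L1: Y=0.000-0.001015j on G[0,2]
L2: Y=0.000-0.04147j on G[2,0]
R4: Y=0.1170+0.000j on G[0,2]
C2: Y=0.000+1.178j on G[1,0]
L3: Y=0.000-0.09555j on G[1,0]
R5: Y=0.0003333+0.000j on G[0,2]
R6: Y=0.09091+0.000j on G[0,2]
R7: Y=0.7937+0.000j on G[0,1]
R8: Y=0.0003690+0.000j on G[2,0]
R9: Y=0.001789+0.000j on G[0,2]
L4: Y=0.000-0.1064j on G[0,1]
R10: Y=0.0007194+0.000j on G[1,0]
L5: Y=0.000-0.2723j on G[2,0]
V1: row V2−V1=46.3, i_V1 at 2,1
solve → V1=-8.120-3.439j, V2=38.18-3.439j
aux → i_V1=-9.805-13.50j

6.444+2.729j A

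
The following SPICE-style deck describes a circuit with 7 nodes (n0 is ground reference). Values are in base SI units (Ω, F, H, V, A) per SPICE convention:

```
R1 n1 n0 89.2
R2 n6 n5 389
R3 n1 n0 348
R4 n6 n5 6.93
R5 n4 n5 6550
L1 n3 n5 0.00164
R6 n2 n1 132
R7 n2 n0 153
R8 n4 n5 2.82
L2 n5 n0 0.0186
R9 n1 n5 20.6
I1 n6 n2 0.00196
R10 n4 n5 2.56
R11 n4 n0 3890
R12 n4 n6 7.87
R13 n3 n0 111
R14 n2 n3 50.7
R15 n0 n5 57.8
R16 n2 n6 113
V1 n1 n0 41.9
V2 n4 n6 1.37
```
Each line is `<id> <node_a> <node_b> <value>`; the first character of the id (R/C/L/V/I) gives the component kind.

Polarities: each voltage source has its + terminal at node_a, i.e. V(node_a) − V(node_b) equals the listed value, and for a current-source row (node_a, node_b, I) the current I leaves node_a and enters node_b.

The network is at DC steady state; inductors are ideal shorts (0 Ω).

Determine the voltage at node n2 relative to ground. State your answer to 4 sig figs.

Apply KCL at each of the 6 non-ground nodes and solve the resulting linear system.
Node n1: branches {R1, R3, R6, R9, V1} → V_1 = 41.90
Node n2: branches {R6, R7, I1, R14, R16} → V_2 = 7.262
Node n3: branches {L1, R13, R14} → V_3 = 0.000
Node n4: branches {R5, R8, R10, R11, R12, V2} → V_4 = 0.3058
Node n5: branches {R2, R4, R5, L1, R8, L2, R9, R10, R15} → V_5 = 0.000
Node n6: branches {R2, R4, I1, R12, R16, V2} → V_6 = -1.064
Source currents: i(L1)=0.1432, i(L2)=2.249, i(V1)=-2.887, i(V2)=-0.4021

7.262 V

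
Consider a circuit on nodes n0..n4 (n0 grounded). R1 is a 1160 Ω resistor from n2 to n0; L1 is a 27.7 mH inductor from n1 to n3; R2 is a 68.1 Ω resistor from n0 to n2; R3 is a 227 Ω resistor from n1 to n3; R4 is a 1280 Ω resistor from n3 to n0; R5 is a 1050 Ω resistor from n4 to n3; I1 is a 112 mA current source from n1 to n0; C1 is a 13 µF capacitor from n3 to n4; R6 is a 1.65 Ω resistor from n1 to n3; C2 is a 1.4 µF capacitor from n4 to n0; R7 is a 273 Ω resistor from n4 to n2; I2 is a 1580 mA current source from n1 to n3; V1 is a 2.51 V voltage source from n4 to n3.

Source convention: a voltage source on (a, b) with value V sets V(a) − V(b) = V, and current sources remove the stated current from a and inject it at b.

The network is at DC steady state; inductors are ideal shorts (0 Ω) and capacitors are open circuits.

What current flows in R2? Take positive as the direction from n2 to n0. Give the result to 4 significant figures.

-0.08226 A

MNA unknowns: 4 node voltages V₁..V_4 plus 2 source currents (L1, V1)
R1: Y=0.0008621 on G[2,0]
L1: row V1−V3=0, i_L1 at 1,3
R2: Y=0.01468 on G[0,2]
R3: Y=0.004405 on G[1,3]
R4: Y=0.0007813 on G[3,0]
R5: Y=0.0009524 on G[4,3]
I1: z[1]−=0.112, z[0]+=0.112
C1: Y=0.000 on G[3,4]
R6: Y=0.6061 on G[1,3]
C2: Y=0.000 on G[4,0]
R7: Y=0.003663 on G[4,2]
I2: z[1]−=1.58, z[3]+=1.58
V1: row V4−V3=2.51, i_V1 at 4,3
solve → V1=-31.89, V2=-5.602, V3=-31.89, V4=-29.38
aux → i_L1=-1.692, i_V1=0.08470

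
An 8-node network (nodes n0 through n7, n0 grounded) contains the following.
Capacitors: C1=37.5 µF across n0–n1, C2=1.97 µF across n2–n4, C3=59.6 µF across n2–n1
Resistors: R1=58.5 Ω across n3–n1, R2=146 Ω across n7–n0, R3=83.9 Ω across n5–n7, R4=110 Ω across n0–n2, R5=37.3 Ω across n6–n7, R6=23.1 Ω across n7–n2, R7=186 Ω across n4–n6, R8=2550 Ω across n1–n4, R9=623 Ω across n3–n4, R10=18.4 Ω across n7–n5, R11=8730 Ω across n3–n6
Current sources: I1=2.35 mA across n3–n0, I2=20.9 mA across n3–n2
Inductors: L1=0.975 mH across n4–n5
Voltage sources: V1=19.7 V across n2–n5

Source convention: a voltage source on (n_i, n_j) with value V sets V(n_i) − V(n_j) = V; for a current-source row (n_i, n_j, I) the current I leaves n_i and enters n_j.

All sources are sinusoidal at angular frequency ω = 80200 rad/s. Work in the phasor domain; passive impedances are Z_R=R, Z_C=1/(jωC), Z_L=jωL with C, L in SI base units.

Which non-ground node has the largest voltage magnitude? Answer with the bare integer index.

Apply KCL at each of the 7 non-ground nodes and solve the resulting linear system.
Node n1: branches {C1, R1, R8, C3} → V_1 = 0.0001844-0.02365j
Node n2: branches {C2, R4, R6, C3, I2, V1} → V_2 = 0.0001439-0.04248j
Node n3: branches {R1, I1, R9, I2, R11} → V_3 = -1.142+0.01090j
Node n4: branches {C2, R7, R8, R9, L1} → V_4 = 1.718+0.3767j
Node n5: branches {R3, R10, L1, V1} → V_5 = -19.70-0.04248j
Node n6: branches {R5, R7, R11} → V_6 = -8.624+0.04234j
Node n7: branches {R2, R3, R5, R6, R10} → V_7 = -10.73-0.02457j
Source currents: i(V1)=-0.5998+0.2727j

5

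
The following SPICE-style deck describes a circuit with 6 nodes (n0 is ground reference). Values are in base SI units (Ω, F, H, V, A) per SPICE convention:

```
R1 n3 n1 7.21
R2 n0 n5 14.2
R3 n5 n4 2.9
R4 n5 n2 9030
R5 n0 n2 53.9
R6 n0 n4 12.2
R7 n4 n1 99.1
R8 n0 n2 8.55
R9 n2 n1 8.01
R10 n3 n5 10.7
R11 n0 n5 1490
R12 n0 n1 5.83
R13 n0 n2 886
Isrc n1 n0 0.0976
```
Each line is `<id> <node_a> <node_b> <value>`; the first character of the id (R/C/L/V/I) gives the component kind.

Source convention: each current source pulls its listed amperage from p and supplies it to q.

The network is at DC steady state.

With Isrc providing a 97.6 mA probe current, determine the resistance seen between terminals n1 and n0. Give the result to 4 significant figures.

Element admittances at DC:
  Y(R1) = 0.1387 S between n3,n1
  Y(R2) = 0.07042 S between n0,n5
  Y(R3) = 0.3448 S between n5,n4
  Y(R4) = 0.0001107 S between n5,n2
  Y(R5) = 0.01855 S between n0,n2
  Y(R6) = 0.08197 S between n0,n4
  Y(R7) = 0.01009 S between n4,n1
  Y(R8) = 0.1170 S between n0,n2
  Y(R9) = 0.1248 S between n2,n1
  Y(R10) = 0.09346 S between n3,n5
  Y(R11) = 0.0006711 S between n0,n5
  Y(R12) = 0.1715 S between n0,n1
  Y(R13) = 0.001129 S between n0,n2
  Isrc: injects 0.0976 A into n0 (from n1)
Assemble and solve the 5×5 MNA system:
  V(n1)=-0.3460  V(n2)=-0.1652  V(n3)=-0.2513  V(n4)=-0.09532  V(n5)=-0.1106

R_eq = 3.545 Ω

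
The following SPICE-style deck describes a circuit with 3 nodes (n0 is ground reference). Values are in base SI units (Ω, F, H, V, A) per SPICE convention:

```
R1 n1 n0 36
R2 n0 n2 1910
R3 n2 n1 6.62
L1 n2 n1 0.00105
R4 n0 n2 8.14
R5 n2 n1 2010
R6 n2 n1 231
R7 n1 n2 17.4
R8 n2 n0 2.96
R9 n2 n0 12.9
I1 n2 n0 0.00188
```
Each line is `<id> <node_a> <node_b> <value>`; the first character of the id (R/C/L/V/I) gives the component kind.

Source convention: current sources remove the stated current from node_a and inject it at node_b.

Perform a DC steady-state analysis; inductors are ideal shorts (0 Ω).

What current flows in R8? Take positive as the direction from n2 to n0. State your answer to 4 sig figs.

Element admittances at DC:
  Y(R1) = 0.02778 S between n1,n0
  Y(R2) = 0.0005236 S between n0,n2
  Y(R3) = 0.1511 S between n2,n1
  L1: short n2↔n1 (DC inductor)
  Y(R4) = 0.1229 S between n0,n2
  Y(R5) = 0.0004975 S between n2,n1
  Y(R6) = 0.004329 S between n2,n1
  Y(R7) = 0.05747 S between n1,n2
  Y(R8) = 0.3378 S between n2,n0
  Y(R9) = 0.07752 S between n2,n0
  I1: injects 0.00188 A into n0 (from n2)
Assemble and solve the 3×3 MNA system:
  V(n1)=-0.003319  V(n2)=-0.003319
  i(L1)=-9.218e-05

-0.001121 A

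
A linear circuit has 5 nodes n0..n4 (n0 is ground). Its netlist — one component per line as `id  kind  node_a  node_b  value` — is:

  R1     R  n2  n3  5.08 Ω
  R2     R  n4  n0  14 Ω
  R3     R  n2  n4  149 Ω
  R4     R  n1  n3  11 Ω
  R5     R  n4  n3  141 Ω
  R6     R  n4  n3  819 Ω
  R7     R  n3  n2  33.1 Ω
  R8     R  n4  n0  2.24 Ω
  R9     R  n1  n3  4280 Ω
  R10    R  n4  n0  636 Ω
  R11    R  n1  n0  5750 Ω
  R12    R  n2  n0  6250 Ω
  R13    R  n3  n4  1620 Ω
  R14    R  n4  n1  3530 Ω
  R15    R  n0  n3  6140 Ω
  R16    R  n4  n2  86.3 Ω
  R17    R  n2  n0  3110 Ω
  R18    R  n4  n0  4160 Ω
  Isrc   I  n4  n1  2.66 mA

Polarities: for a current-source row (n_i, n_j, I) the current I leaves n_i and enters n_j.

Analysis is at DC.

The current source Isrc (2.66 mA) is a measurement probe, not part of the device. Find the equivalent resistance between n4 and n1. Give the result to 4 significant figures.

Element admittances at DC:
  Y(R1) = 0.1969 S between n2,n3
  Y(R2) = 0.07143 S between n4,n0
  Y(R3) = 0.006711 S between n2,n4
  Y(R4) = 0.09091 S between n1,n3
  Y(R5) = 0.007092 S between n4,n3
  Y(R6) = 0.001221 S between n4,n3
  Y(R7) = 0.03021 S between n3,n2
  Y(R8) = 0.4464 S between n4,n0
  Y(R9) = 0.0002336 S between n1,n3
  Y(R10) = 0.001572 S between n4,n0
  Y(R11) = 0.0001739 S between n1,n0
  Y(R12) = 0.0001600 S between n2,n0
  Y(R13) = 0.0006173 S between n3,n4
  Y(R14) = 0.0002833 S between n4,n1
  Y(R15) = 0.0001629 S between n0,n3
  Y(R16) = 0.01159 S between n4,n2
  Y(R17) = 0.0003215 S between n2,n0
  Y(R18) = 0.0002404 S between n4,n0
  Isrc: injects 0.00266 A into n1 (from n4)
Assemble and solve the 4×4 MNA system:
  V(n1)=0.1268  V(n2)=0.09074  V(n3)=0.09826  V(n4)=-0.0001573

R_eq = 47.73 Ω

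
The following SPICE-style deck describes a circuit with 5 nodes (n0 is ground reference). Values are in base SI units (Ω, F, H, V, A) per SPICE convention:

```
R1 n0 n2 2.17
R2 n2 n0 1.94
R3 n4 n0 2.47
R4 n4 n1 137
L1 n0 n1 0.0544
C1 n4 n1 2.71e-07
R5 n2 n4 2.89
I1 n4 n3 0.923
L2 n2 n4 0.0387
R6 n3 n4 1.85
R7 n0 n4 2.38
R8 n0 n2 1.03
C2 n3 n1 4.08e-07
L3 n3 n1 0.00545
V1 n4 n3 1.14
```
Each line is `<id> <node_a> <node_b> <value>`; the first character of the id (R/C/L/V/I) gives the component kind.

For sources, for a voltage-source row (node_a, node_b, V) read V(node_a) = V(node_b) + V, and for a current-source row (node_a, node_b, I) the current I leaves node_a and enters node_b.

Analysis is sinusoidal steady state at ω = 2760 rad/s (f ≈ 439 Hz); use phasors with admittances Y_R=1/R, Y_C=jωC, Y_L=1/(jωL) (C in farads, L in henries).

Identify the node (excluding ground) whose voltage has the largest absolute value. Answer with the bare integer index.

MNA unknowns: 4 node voltages V₁..V_4 plus 1 source current (V1)
R1: Y=0.4608+0.000j on G[0,2]
R2: Y=0.5155+0.000j on G[2,0]
R3: Y=0.4049+0.000j on G[4,0]
R4: Y=0.007299+0.000j on G[4,1]
L1: Y=0.000-0.006660j on G[0,1]
C1: Y=0.000+0.0007480j on G[4,1]
R5: Y=0.3460+0.000j on G[2,4]
I1: z[4]−=0.923, z[3]+=0.923
L2: Y=0.000-0.009362j on G[2,4]
R6: Y=0.5405+0.000j on G[3,4]
R7: Y=0.4202+0.000j on G[0,4]
R8: Y=0.9709+0.000j on G[0,2]
C2: Y=0.000+0.001126j on G[3,1]
L3: Y=0.000-0.06648j on G[3,1]
V1: row V4−V3=1.14, i_V1 at 4,3
solve → V1=-1.035+0.1004j, V2=-0.0001059-0.0009283j, V3=-1.141-0.006165j, V4=-0.0005602-0.006165j
aux → i_V1=-1.546+0.006897j

3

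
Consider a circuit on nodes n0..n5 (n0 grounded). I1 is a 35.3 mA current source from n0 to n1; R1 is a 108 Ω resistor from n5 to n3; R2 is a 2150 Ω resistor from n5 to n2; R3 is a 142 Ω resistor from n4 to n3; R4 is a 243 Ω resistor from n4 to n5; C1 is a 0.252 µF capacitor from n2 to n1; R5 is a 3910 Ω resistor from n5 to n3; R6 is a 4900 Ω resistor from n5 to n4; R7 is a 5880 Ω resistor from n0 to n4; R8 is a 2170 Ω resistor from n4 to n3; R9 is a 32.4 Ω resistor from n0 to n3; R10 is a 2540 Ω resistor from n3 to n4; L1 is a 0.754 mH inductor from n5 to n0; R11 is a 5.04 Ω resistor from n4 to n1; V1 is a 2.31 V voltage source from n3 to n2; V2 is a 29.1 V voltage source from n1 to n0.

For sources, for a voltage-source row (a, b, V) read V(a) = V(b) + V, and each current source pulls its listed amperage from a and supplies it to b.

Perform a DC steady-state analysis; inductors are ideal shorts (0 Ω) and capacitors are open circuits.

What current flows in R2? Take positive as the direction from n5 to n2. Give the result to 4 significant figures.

-0.001013 A

Apply KCL at each of the 5 non-ground nodes and solve the resulting linear system.
Node n1: branches {I1, C1, R11, V2} → V_1 = 29.10
Node n2: branches {R2, C1, V1} → V_2 = 2.177
Node n3: branches {R1, R3, R5, R8, R9, R10, V1} → V_3 = 4.487
Node n4: branches {R3, R4, R6, R7, R8, R10, R11} → V_4 = 27.56
Node n5: branches {R1, R2, R4, R5, R6, L1} → V_5 = 0.000
Source currents: i(L1)=0.1627, i(V1)=0.001013, i(V2)=-0.2706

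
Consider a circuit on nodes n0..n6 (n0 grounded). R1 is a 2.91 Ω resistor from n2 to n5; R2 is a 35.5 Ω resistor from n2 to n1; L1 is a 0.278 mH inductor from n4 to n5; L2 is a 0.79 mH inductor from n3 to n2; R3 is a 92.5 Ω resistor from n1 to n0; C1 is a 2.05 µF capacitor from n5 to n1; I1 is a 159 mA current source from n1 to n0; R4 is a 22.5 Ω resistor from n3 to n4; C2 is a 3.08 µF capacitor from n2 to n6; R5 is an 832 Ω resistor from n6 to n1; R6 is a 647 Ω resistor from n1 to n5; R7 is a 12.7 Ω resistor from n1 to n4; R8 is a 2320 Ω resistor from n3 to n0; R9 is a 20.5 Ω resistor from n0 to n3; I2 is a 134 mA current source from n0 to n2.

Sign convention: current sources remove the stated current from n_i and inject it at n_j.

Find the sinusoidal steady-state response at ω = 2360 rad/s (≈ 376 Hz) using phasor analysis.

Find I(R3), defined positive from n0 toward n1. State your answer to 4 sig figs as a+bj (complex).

Element admittances at ω=2360 rad/s:
  Y(R1) = 0.3436+0.000j S between n2,n5
  Y(R2) = 0.02817+0.000j S between n2,n1
  Y(L1) = 0.000-1.524j S between n4,n5
  Y(L2) = 0.000-0.5364j S between n3,n2
  Y(R3) = 0.01081+0.000j S between n1,n0
  Y(C1) = 0.000+0.004838j S between n5,n1
  I1: injects 0.159 A into n0 (from n1)
  Y(R4) = 0.04444+0.000j S between n3,n4
  Y(C2) = 0.000+0.007269j S between n2,n6
  Y(R5) = 0.001202+0.000j S between n6,n1
  Y(R6) = 0.001546+0.000j S between n1,n5
  Y(R7) = 0.07874+0.000j S between n1,n4
  Y(R8) = 0.0004310+0.000j S between n3,n0
  Y(R9) = 0.04878+0.000j S between n0,n3
  I2: injects 0.134 A into n2 (from n0)
Assemble and solve the 6×6 MNA system:
  V(n1)=-1.630+0.02103j  V(n2)=-0.1531+0.003146j  V(n3)=-0.1499-0.004619j  V(n4)=-0.4097-0.04806j  V(n5)=-0.4048+0.007407j  V(n6)=-0.1895+0.2413j

0.01762-0.0002273j A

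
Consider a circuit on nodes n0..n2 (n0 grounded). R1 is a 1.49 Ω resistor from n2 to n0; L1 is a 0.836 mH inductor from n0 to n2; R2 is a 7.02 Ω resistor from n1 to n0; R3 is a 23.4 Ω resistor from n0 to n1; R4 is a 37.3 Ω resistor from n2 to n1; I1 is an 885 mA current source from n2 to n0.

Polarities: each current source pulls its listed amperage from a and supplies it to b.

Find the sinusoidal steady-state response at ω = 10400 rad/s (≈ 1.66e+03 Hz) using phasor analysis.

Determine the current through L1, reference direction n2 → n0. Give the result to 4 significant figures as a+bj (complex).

-0.02362+0.1426j A

Element admittances at ω=10400 rad/s:
  Y(R1) = 0.6711+0.000j S between n2,n0
  Y(L1) = 0.000-0.1150j S between n0,n2
  Y(R2) = 0.1425+0.000j S between n1,n0
  Y(R3) = 0.04274+0.000j S between n0,n1
  Y(R4) = 0.02681+0.000j S between n2,n1
  I1: injects 0.885 A into n0 (from n2)
Assemble and solve the 2×2 MNA system:
  V(n1)=-0.1568-0.02597j  V(n2)=-1.240-0.2054j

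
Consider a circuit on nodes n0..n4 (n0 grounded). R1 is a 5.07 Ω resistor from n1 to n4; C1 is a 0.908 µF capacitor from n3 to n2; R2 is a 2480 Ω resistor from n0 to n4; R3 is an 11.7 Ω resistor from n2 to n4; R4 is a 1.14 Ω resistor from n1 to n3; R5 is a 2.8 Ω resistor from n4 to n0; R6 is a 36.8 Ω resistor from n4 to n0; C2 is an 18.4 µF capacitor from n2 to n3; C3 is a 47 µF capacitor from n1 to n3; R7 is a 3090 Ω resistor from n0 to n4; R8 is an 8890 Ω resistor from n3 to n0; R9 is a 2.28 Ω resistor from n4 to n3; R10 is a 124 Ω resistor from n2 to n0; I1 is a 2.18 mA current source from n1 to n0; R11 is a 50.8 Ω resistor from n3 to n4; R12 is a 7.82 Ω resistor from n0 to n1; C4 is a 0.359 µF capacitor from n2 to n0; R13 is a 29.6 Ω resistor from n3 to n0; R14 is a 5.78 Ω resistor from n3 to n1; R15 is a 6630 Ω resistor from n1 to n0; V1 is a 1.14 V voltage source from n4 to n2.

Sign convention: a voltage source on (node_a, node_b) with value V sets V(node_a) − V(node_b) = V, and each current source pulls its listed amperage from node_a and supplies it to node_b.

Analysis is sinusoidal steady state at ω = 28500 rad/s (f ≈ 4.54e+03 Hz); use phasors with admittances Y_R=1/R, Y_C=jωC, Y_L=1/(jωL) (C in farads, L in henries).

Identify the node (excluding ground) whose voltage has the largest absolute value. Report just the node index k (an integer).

MNA unknowns: 4 node voltages V₁..V_4 plus 1 source current (V1)
R1: Y=0.1972+0.000j on G[1,4]
C1: Y=0.000+0.02588j on G[3,2]
R2: Y=0.0004032+0.000j on G[0,4]
R3: Y=0.08547+0.000j on G[2,4]
R4: Y=0.8772+0.000j on G[1,3]
R5: Y=0.3571+0.000j on G[4,0]
R6: Y=0.02717+0.000j on G[4,0]
C2: Y=0.000+0.5244j on G[2,3]
C3: Y=0.000+1.339j on G[1,3]
R7: Y=0.0003236+0.000j on G[0,4]
R8: Y=0.0001125+0.000j on G[3,0]
R9: Y=0.4386+0.000j on G[4,3]
R10: Y=0.008065+0.000j on G[2,0]
I1: z[1]−=0.00218, z[0]+=0.00218
R11: Y=0.01969+0.000j on G[3,4]
R12: Y=0.1279+0.000j on G[0,1]
C4: Y=0.000+0.01023j on G[2,0]
R13: Y=0.03378+0.000j on G[3,0]
R14: Y=0.1730+0.000j on G[3,1]
R15: Y=0.0001508+0.000j on G[1,0]
V1: row V4−V2=1.14, i_V1 at 4,2
solve → V1=-0.2043-0.3431j, V2=-1.025+0.1691j, V3=-0.3029-0.3555j, V4=0.1149+0.1691j
aux → i_V1=-0.3961-0.4065j

2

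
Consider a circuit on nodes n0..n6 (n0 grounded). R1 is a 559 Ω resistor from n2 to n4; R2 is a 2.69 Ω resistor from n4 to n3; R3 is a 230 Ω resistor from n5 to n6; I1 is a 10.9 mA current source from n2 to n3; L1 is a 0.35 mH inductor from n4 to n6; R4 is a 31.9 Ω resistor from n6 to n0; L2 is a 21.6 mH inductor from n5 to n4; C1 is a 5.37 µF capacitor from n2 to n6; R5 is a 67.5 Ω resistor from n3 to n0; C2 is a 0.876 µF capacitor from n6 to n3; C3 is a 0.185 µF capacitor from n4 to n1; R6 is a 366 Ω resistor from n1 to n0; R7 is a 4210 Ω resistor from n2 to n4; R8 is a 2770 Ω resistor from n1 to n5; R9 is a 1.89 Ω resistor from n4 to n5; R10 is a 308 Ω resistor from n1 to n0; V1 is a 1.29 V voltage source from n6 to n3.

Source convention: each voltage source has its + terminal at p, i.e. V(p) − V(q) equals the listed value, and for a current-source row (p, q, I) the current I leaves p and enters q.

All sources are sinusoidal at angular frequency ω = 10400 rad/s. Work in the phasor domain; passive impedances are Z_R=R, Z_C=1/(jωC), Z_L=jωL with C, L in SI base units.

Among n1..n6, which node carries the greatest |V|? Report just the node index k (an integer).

3

MNA unknowns: 6 node voltages V₁..V_6 plus 1 source current (V1)
R1: Y=0.001789+0.000j on G[2,4]
R2: Y=0.3717+0.000j on G[4,3]
R3: Y=0.004348+0.000j on G[5,6]
I1: z[2]−=0.0109, z[3]+=0.0109
L1: Y=0.000-0.2747j on G[4,6]
R4: Y=0.03135+0.000j on G[6,0]
L2: Y=0.000-0.004452j on G[5,4]
C1: Y=0.000+0.05585j on G[2,6]
R5: Y=0.01481+0.000j on G[3,0]
C2: Y=0.000+0.009110j on G[6,3]
C3: Y=0.000+0.001924j on G[4,1]
R6: Y=0.002732+0.000j on G[1,0]
R7: Y=0.0002375+0.000j on G[2,4]
R8: Y=0.0003610+0.000j on G[1,5]
R9: Y=0.5291+0.000j on G[4,5]
R10: Y=0.003247+0.000j on G[1,0]
V1: row V6−V3=1.29, i_V1 at 6,3
solve → V1=0.09265-0.1915j, V2=0.3720+0.2491j, V3=-0.8880+0.02480j, V4=-0.4312-0.5764j, V5=-0.4241-0.5712j, V6=0.4020+0.02480j
aux → i_V1=-0.1939+0.2121j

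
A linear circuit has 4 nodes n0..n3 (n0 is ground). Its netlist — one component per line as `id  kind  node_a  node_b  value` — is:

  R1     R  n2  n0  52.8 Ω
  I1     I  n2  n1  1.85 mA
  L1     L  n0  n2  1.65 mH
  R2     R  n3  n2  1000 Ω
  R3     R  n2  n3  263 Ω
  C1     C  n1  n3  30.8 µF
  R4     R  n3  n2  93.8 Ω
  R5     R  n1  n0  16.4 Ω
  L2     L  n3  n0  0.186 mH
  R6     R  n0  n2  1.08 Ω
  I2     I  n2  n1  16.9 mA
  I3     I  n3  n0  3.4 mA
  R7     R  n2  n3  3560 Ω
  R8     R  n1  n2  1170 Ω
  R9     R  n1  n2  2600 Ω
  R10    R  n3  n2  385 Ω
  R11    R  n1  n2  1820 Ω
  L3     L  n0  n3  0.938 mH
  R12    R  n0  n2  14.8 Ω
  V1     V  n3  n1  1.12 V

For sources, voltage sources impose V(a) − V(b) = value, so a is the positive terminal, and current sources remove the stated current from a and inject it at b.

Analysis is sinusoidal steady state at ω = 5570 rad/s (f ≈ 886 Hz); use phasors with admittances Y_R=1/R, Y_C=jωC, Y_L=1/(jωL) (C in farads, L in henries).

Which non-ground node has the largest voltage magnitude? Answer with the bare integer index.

Apply KCL at each of the 3 non-ground nodes and solve the resulting linear system.
Node n1: branches {I1, C1, R5, I2, R8, R9, R11, V1} → V_1 = -1.115+0.07334j
Node n2: branches {R1, I1, L1, R2, R3, R4, R6, I2, R7, R8, R9, R10, R11, R12} → V_2 = -0.01993-0.0006701j
Node n3: branches {R2, R3, C1, R4, L2, I3, R7, R10, L3, V1} → V_3 = 0.005154+0.07334j
Source currents: i(V1)=-0.08869-0.1875j

1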